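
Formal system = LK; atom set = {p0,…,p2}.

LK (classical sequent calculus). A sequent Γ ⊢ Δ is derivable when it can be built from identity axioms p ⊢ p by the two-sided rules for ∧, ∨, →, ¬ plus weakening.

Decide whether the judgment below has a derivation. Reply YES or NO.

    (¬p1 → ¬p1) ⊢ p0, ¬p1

Enumerate valuations to refute Γ ⊢ Δ:
  v=000: Γ:[(¬p1 → ¬p1)=T] Δ:[p0=F, ¬p1=T] refutes=False
  v=001: Γ:[(¬p1 → ¬p1)=T] Δ:[p0=F, ¬p1=T] refutes=False
  v=010: Γ:[(¬p1 → ¬p1)=T] Δ:[p0=F, ¬p1=F] refutes=True  ← countermodel

Result: NO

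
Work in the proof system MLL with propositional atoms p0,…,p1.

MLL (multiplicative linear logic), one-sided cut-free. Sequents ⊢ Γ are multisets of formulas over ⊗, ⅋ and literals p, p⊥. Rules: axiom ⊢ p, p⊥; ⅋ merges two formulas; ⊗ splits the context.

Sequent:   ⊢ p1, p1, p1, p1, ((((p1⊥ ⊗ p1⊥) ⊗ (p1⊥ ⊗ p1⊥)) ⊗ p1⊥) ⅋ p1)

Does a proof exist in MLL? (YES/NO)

Proof tree:
[⅋]  ⊢ p1, p1, p1, p1, ((((p1⊥ ⊗ p1⊥) ⊗ (p1⊥ ⊗ p1⊥)) ⊗ p1⊥) ⅋ p1)
  [⊗]  ⊢ p1, p1, p1, p1, p1, (((p1⊥ ⊗ p1⊥) ⊗ (p1⊥ ⊗ p1⊥)) ⊗ p1⊥)
    [⊗]  ⊢ p1, p1, p1, p1, ((p1⊥ ⊗ p1⊥) ⊗ (p1⊥ ⊗ p1⊥))
      [⊗]  ⊢ p1, p1, (p1⊥ ⊗ p1⊥)
        [Ax]  ⊢ p1, p1⊥
        [Ax]  ⊢ p1, p1⊥
      [⊗]  ⊢ p1, p1, (p1⊥ ⊗ p1⊥)
        [Ax]  ⊢ p1, p1⊥
        [Ax]  ⊢ p1, p1⊥
    [Ax]  ⊢ p1, p1⊥

Result: YES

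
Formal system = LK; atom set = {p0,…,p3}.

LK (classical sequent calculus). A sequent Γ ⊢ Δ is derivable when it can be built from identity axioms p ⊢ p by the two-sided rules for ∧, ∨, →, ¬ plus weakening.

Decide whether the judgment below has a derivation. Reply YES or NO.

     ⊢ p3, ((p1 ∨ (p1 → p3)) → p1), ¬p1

Proof tree:
[¬R]  ⊢ p3, ((p1 ∨ (p1 → p3)) → p1), ¬p1
  [→R] p1 ⊢ p3, ((p1 ∨ (p1 → p3)) → p1)
    [∨L] p1, (p1 ∨ (p1 → p3)) ⊢ p1, p3
      [Ax] p1 ⊢ p1
      [→L] p1, (p1 → p3) ⊢ p3
        [Ax] p1 ⊢ p1
        [Ax] p3 ⊢ p3

Result: YES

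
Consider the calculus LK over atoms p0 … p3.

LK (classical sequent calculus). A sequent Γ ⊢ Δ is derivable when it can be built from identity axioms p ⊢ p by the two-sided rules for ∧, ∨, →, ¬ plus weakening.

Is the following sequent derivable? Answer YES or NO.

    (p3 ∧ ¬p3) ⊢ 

Proof tree:
[∧L] (p3 ∧ ¬p3) ⊢ 
  [¬L] p3, ¬p3 ⊢ 
    [Ax] p3 ⊢ p3

Result: YES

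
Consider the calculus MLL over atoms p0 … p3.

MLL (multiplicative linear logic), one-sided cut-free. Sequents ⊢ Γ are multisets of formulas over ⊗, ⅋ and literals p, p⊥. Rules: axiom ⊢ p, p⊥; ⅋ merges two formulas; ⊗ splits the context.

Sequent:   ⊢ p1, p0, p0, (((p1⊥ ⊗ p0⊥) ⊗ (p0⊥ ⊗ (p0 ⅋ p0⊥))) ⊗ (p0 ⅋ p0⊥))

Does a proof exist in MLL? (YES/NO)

Derivation trace:
[⊗]  ⊢ p1, p0, p0, (((p1⊥ ⊗ p0⊥) ⊗ (p0⊥ ⊗ (p0 ⅋ p0⊥))) ⊗ (p0 ⅋ p0⊥))
  [⊗]  ⊢ p1, p0, p0, ((p1⊥ ⊗ p0⊥) ⊗ (p0⊥ ⊗ (p0 ⅋ p0⊥)))
    [⊗]  ⊢ p1, p0, (p1⊥ ⊗ p0⊥)
      [Ax]  ⊢ p1, p1⊥
      [Ax]  ⊢ p0, p0⊥
    [⊗]  ⊢ p0, (p0⊥ ⊗ (p0 ⅋ p0⊥))
      [Ax]  ⊢ p0, p0⊥
      [⅋]  ⊢ (p0 ⅋ p0⊥)
        [Ax]  ⊢ p0, p0⊥
  [⅋]  ⊢ (p0 ⅋ p0⊥)
    [Ax]  ⊢ p0, p0⊥

Result: YES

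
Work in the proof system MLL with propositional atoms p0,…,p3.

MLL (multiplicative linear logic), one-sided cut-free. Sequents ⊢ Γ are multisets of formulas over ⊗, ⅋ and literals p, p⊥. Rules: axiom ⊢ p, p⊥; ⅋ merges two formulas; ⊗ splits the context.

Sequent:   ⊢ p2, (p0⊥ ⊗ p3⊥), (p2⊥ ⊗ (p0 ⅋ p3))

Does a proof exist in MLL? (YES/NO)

Derivation trace:
[⊗]  ⊢ p2, (p0⊥ ⊗ p3⊥), (p2⊥ ⊗ (p0 ⅋ p3))
  [Ax]  ⊢ p2, p2⊥
  [⅋]  ⊢ (p0⊥ ⊗ p3⊥), (p0 ⅋ p3)
    [⊗]  ⊢ p0, p3, (p0⊥ ⊗ p3⊥)
      [Ax]  ⊢ p0, p0⊥
      [Ax]  ⊢ p3, p3⊥

Result: YES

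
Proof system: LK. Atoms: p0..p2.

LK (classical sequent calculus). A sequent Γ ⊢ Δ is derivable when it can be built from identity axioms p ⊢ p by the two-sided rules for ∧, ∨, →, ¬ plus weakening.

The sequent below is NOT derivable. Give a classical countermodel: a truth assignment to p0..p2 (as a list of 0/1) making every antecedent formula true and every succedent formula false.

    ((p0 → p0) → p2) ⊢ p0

Truth-table refutation:
  v=000: Γ:[((p0 → p0) → p2)=F] Δ:[p0=F] refutes=False
  v=001: Γ:[((p0 → p0) → p2)=T] Δ:[p0=F] refutes=True  ← countermodel

Result: [0, 0, 1]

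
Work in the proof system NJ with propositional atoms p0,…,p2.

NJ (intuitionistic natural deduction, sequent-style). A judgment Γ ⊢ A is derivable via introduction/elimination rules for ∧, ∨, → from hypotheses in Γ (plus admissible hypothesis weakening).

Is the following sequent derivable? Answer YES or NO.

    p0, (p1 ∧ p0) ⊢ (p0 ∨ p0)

Derivation (root first):
[∨I₂] p0, (p1 ∧ p0) ⊢ (p0 ∨ p0)
  [Wk] p0, (p1 ∧ p0) ⊢ p0
    [Ax] p0 ⊢ p0

Result: YES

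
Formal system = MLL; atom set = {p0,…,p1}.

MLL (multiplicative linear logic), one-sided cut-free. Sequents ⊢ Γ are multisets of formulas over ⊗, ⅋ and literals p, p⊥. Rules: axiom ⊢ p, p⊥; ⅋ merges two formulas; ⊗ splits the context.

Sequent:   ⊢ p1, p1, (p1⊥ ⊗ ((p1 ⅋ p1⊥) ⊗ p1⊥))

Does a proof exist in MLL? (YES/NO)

Derivation trace:
[⊗]  ⊢ p1, p1, (p1⊥ ⊗ ((p1 ⅋ p1⊥) ⊗ p1⊥))
  [Ax]  ⊢ p1, p1⊥
  [⊗]  ⊢ p1, ((p1 ⅋ p1⊥) ⊗ p1⊥)
    [⅋]  ⊢ (p1 ⅋ p1⊥)
      [Ax]  ⊢ p1, p1⊥
    [Ax]  ⊢ p1, p1⊥

Result: YES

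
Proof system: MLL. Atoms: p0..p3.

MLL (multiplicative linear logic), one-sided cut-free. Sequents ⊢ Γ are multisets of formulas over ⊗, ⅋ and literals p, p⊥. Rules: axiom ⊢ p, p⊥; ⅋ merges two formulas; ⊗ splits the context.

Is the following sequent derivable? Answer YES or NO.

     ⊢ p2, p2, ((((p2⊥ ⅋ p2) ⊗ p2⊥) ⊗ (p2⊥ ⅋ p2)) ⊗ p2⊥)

Derivation trace:
[⊗]  ⊢ p2, p2, ((((p2⊥ ⅋ p2) ⊗ p2⊥) ⊗ (p2⊥ ⅋ p2)) ⊗ p2⊥)
  [⊗]  ⊢ p2, (((p2⊥ ⅋ p2) ⊗ p2⊥) ⊗ (p2⊥ ⅋ p2))
    [⊗]  ⊢ p2, ((p2⊥ ⅋ p2) ⊗ p2⊥)
      [⅋]  ⊢ (p2⊥ ⅋ p2)
        [Ax]  ⊢ p2, p2⊥
      [Ax]  ⊢ p2, p2⊥
    [⅋]  ⊢ (p2⊥ ⅋ p2)
      [Ax]  ⊢ p2, p2⊥
  [Ax]  ⊢ p2, p2⊥

Result: YES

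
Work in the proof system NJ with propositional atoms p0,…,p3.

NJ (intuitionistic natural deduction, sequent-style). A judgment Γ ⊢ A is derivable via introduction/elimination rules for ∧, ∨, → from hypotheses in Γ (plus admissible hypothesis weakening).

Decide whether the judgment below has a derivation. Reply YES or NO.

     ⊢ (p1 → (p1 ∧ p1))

Derivation (root first):
[→I]  ⊢ (p1 → (p1 ∧ p1))
  [∧I] p1 ⊢ (p1 ∧ p1)
    [Ax] p1 ⊢ p1
    [Ax] p1 ⊢ p1

Result: YES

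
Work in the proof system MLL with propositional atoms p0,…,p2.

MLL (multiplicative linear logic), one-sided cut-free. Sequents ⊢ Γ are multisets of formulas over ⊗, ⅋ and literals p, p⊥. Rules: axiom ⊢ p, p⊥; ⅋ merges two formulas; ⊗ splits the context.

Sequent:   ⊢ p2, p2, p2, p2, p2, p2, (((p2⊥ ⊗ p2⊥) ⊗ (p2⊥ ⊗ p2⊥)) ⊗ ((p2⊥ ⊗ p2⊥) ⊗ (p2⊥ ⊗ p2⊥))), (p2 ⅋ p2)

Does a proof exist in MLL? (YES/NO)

Proof tree:
[⅋]  ⊢ p2, p2, p2, p2, p2, p2, (((p2⊥ ⊗ p2⊥) ⊗ (p2⊥ ⊗ p2⊥)) ⊗ ((p2⊥ ⊗ p2⊥) ⊗ (p2⊥ ⊗ p2⊥))), (p2 ⅋ p2)
  [⊗]  ⊢ p2, p2, p2, p2, p2, p2, p2, p2, (((p2⊥ ⊗ p2⊥) ⊗ (p2⊥ ⊗ p2⊥)) ⊗ ((p2⊥ ⊗ p2⊥) ⊗ (p2⊥ ⊗ p2⊥)))
    [⊗]  ⊢ p2, p2, p2, p2, ((p2⊥ ⊗ p2⊥) ⊗ (p2⊥ ⊗ p2⊥))
      [⊗]  ⊢ p2, p2, (p2⊥ ⊗ p2⊥)
        [Ax]  ⊢ p2, p2⊥
        [Ax]  ⊢ p2, p2⊥
      [⊗]  ⊢ p2, p2, (p2⊥ ⊗ p2⊥)
        [Ax]  ⊢ p2, p2⊥
        [Ax]  ⊢ p2, p2⊥
    [⊗]  ⊢ p2, p2, p2, p2, ((p2⊥ ⊗ p2⊥) ⊗ (p2⊥ ⊗ p2⊥))
      [⊗]  ⊢ p2, p2, (p2⊥ ⊗ p2⊥)
        [Ax]  ⊢ p2, p2⊥
        [Ax]  ⊢ p2, p2⊥
      [⊗]  ⊢ p2, p2, (p2⊥ ⊗ p2⊥)
        [Ax]  ⊢ p2, p2⊥
        [Ax]  ⊢ p2, p2⊥

Result: YES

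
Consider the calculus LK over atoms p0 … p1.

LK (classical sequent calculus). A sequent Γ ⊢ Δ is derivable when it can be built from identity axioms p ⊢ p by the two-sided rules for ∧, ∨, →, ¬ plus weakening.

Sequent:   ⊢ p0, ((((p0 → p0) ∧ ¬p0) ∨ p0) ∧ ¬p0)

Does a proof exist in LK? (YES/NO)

Derivation trace:
[∧R]  ⊢ p0, ((((p0 → p0) ∧ ¬p0) ∨ p0) ∧ ¬p0)
  [∨R]  ⊢ (((p0 → p0) ∧ ¬p0) ∨ p0)
    [∧R]  ⊢ p0, ((p0 → p0) ∧ ¬p0)
      [→R]  ⊢ (p0 → p0)
        [Ax] p0 ⊢ p0
      [¬R]  ⊢ p0, ¬p0
        [Ax] p0 ⊢ p0
  [¬R]  ⊢ p0, ¬p0
    [Ax] p0 ⊢ p0

Result: YES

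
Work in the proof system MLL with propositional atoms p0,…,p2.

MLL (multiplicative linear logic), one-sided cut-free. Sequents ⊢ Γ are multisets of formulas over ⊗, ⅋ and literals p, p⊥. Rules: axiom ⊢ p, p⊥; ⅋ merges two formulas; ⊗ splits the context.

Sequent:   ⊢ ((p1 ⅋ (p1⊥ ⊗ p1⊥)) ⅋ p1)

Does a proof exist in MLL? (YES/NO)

Derivation trace:
[⅋]  ⊢ ((p1 ⅋ (p1⊥ ⊗ p1⊥)) ⅋ p1)
  [⅋]  ⊢ p1, (p1 ⅋ (p1⊥ ⊗ p1⊥))
    [⊗]  ⊢ p1, p1, (p1⊥ ⊗ p1⊥)
      [Ax]  ⊢ p1, p1⊥
      [Ax]  ⊢ p1, p1⊥

Result: YES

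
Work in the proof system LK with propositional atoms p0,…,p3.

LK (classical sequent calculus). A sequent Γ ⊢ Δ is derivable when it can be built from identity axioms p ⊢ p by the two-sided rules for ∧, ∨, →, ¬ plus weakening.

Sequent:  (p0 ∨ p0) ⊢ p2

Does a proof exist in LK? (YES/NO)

Enumerate valuations to refute Γ ⊢ Δ:
  v=0000: Γ:[(p0 ∨ p0)=F] Δ:[p2=F] refutes=False
  v=0001: Γ:[(p0 ∨ p0)=F] Δ:[p2=F] refutes=False
  v=0010: Γ:[(p0 ∨ p0)=F] Δ:[p2=T] refutes=False
  v=0011: Γ:[(p0 ∨ p0)=F] Δ:[p2=T] refutes=False
  v=0100: Γ:[(p0 ∨ p0)=F] Δ:[p2=F] refutes=False
  v=0101: Γ:[(p0 ∨ p0)=F] Δ:[p2=F] refutes=False
  v=0110: Γ:[(p0 ∨ p0)=F] Δ:[p2=T] refutes=False
  v=0111: Γ:[(p0 ∨ p0)=F] Δ:[p2=T] refutes=False
  v=1000: Γ:[(p0 ∨ p0)=T] Δ:[p2=F] refutes=True  ← countermodel

Result: NO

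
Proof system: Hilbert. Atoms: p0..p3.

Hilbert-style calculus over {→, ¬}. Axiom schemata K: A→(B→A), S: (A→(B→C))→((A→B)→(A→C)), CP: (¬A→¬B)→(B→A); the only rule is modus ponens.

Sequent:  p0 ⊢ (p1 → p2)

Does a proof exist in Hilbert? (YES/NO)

Truth-table refutation:
  v=0000: Γ:[p0=F] Δ:[(p1 → p2)=T] refutes=False
  v=0001: Γ:[p0=F] Δ:[(p1 → p2)=T] refutes=False
  v=0010: Γ:[p0=F] Δ:[(p1 → p2)=T] refutes=False
  v=0011: Γ:[p0=F] Δ:[(p1 → p2)=T] refutes=False
  v=0100: Γ:[p0=F] Δ:[(p1 → p2)=F] refutes=False
  v=0101: Γ:[p0=F] Δ:[(p1 → p2)=F] refutes=False
  v=0110: Γ:[p0=F] Δ:[(p1 → p2)=T] refutes=False
  v=0111: Γ:[p0=F] Δ:[(p1 → p2)=T] refutes=False
  v=1000: Γ:[p0=T] Δ:[(p1 → p2)=T] refutes=False
  v=1001: Γ:[p0=T] Δ:[(p1 → p2)=T] refutes=False
  v=1010: Γ:[p0=T] Δ:[(p1 → p2)=T] refutes=False
  v=1011: Γ:[p0=T] Δ:[(p1 → p2)=T] refutes=False
  v=1100: Γ:[p0=T] Δ:[(p1 → p2)=F] refutes=True  ← countermodel

Result: NO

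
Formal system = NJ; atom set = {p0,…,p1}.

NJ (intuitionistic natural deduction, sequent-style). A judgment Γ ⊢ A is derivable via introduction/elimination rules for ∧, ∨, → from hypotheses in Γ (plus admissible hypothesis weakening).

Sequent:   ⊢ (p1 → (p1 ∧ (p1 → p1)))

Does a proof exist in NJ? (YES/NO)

Proof tree:
[→I]  ⊢ (p1 → (p1 ∧ (p1 → p1)))
  [∧I] p1 ⊢ (p1 ∧ (p1 → p1))
    [Ax] p1 ⊢ p1
    [→I]  ⊢ (p1 → p1)
      [Ax] p1 ⊢ p1

Result: YES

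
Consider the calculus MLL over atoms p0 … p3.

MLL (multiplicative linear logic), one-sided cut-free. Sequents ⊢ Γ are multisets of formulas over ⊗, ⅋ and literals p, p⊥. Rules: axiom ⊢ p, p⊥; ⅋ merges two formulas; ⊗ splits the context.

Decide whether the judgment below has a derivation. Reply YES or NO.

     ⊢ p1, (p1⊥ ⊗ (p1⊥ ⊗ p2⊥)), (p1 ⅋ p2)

Derivation trace:
[⅋]  ⊢ p1, (p1⊥ ⊗ (p1⊥ ⊗ p2⊥)), (p1 ⅋ p2)
  [⊗]  ⊢ p1, p1, p2, (p1⊥ ⊗ (p1⊥ ⊗ p2⊥))
    [Ax]  ⊢ p1, p1⊥
    [⊗]  ⊢ p1, p2, (p1⊥ ⊗ p2⊥)
      [Ax]  ⊢ p1, p1⊥
      [Ax]  ⊢ p2, p2⊥

Result: YES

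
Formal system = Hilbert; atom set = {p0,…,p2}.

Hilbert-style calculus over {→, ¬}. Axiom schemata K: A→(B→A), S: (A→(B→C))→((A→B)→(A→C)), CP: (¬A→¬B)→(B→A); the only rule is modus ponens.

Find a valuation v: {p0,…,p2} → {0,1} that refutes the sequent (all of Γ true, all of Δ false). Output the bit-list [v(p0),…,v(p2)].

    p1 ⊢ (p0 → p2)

Truth-table refutation:
  v=000: Γ:[p1=F] Δ:[(p0 → p2)=T] refutes=False
  v=001: Γ:[p1=F] Δ:[(p0 → p2)=T] refutes=False
  v=010: Γ:[p1=T] Δ:[(p0 → p2)=T] refutes=False
  v=011: Γ:[p1=T] Δ:[(p0 → p2)=T] refutes=False
  v=100: Γ:[p1=F] Δ:[(p0 → p2)=F] refutes=False
  v=101: Γ:[p1=F] Δ:[(p0 → p2)=T] refutes=False
  v=110: Γ:[p1=T] Δ:[(p0 → p2)=F] refutes=True  ← countermodel

Result: [1, 1, 0]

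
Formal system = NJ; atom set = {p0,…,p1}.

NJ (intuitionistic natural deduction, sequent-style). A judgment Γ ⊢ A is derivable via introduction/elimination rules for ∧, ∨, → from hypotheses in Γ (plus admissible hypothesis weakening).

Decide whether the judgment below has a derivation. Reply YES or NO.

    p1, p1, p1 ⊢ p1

Proof tree:
[Wk] p1, p1, p1 ⊢ p1
  [Wk] p1, p1 ⊢ p1
    [Ax] p1 ⊢ p1

Result: YES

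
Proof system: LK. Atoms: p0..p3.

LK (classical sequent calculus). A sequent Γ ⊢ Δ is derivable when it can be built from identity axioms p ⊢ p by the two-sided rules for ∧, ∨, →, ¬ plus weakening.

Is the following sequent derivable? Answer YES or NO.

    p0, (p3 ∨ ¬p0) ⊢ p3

Derivation trace:
[∨L] p0, (p3 ∨ ¬p0) ⊢ p3
  [Ax] p3 ⊢ p3
  [¬L] p0, ¬p0 ⊢ 
    [Ax] p0 ⊢ p0

Result: YES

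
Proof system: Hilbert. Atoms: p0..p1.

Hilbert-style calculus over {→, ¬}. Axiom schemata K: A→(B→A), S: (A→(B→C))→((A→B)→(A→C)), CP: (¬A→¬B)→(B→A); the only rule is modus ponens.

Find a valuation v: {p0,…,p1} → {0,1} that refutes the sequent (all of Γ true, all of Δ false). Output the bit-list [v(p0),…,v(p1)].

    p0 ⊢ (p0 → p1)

Enumerate valuations to refute Γ ⊢ Δ:
  v=00: Γ:[p0=F] Δ:[(p0 → p1)=T] refutes=False
  v=01: Γ:[p0=F] Δ:[(p0 → p1)=T] refutes=False
  v=10: Γ:[p0=T] Δ:[(p0 → p1)=F] refutes=True  ← countermodel

Result: [1, 0]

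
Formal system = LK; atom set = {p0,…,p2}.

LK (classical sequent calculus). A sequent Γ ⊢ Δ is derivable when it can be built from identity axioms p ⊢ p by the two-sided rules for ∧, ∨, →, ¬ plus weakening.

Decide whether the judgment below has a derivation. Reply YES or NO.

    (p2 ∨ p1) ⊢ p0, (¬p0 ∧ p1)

Truth-table refutation:
  v=000: Γ:[(p2 ∨ p1)=F] Δ:[p0=F, (¬p0 ∧ p1)=F] refutes=False
  v=001: Γ:[(p2 ∨ p1)=T] Δ:[p0=F, (¬p0 ∧ p1)=F] refutes=True  ← countermodel

Result: NO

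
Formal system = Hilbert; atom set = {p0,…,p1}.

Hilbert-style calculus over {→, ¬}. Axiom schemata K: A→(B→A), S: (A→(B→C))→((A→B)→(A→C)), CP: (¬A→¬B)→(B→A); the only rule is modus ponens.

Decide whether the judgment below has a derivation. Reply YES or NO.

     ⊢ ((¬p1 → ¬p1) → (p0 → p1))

Truth-table refutation:
  v=00: Γ:[] Δ:[((¬p1 → ¬p1) → (p0 → p1))=T] refutes=False
  v=01: Γ:[] Δ:[((¬p1 → ¬p1) → (p0 → p1))=T] refutes=False
  v=10: Γ:[] Δ:[((¬p1 → ¬p1) → (p0 → p1))=F] refutes=True  ← countermodel

Result: NO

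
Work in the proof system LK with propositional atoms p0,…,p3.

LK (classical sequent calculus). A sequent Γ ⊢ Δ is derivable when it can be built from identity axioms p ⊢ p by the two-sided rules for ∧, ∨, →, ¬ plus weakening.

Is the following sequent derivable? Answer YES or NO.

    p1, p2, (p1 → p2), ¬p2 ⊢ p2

Proof tree:
[¬L] p1, p2, (p1 → p2), ¬p2 ⊢ p2
  [WR] p1, p2, (p1 → p2) ⊢ p2, p2
    [→L] p1, p2, (p1 → p2) ⊢ p2
      [Ax] p1 ⊢ p1
      [WL] p2, p2 ⊢ p2
        [Ax] p2 ⊢ p2

Result: YES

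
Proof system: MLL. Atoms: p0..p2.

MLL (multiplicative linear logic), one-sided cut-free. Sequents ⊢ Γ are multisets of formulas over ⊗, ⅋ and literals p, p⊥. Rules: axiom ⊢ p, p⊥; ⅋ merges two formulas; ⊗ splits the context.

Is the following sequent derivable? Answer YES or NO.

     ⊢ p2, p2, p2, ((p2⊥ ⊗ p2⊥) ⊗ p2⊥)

Proof tree:
[⊗]  ⊢ p2, p2, p2, ((p2⊥ ⊗ p2⊥) ⊗ p2⊥)
  [⊗]  ⊢ p2, p2, (p2⊥ ⊗ p2⊥)
    [Ax]  ⊢ p2, p2⊥
    [Ax]  ⊢ p2, p2⊥
  [Ax]  ⊢ p2, p2⊥

Result: YES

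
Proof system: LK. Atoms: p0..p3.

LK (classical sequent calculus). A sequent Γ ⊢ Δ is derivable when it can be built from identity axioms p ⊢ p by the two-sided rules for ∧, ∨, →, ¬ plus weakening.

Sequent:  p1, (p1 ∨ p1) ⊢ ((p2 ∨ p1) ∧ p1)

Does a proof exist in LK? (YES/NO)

Derivation (root first):
[∧R] p1, (p1 ∨ p1) ⊢ ((p2 ∨ p1) ∧ p1)
  [∨R] (p1 ∨ p1) ⊢ (p2 ∨ p1)
    [WR] (p1 ∨ p1) ⊢ p1, p2
      [∨L] (p1 ∨ p1) ⊢ p1
        [Ax] p1 ⊢ p1
        [Ax] p1 ⊢ p1
  [Ax] p1 ⊢ p1

Result: YES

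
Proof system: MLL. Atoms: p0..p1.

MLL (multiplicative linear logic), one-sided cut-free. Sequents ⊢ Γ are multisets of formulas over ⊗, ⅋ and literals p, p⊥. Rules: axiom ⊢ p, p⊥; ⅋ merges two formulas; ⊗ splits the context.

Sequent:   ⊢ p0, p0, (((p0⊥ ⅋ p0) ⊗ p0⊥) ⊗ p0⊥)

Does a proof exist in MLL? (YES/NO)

Derivation (root first):
[⊗]  ⊢ p0, p0, (((p0⊥ ⅋ p0) ⊗ p0⊥) ⊗ p0⊥)
  [⊗]  ⊢ p0, ((p0⊥ ⅋ p0) ⊗ p0⊥)
    [⅋]  ⊢ (p0⊥ ⅋ p0)
      [Ax]  ⊢ p0, p0⊥
    [Ax]  ⊢ p0, p0⊥
  [Ax]  ⊢ p0, p0⊥

Result: YES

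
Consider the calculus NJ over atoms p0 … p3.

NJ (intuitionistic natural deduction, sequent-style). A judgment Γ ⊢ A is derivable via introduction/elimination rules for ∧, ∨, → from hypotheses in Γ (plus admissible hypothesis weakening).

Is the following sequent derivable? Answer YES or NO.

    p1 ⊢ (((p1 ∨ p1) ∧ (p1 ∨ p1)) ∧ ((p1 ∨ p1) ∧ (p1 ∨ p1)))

Proof tree:
[∧I] p1 ⊢ (((p1 ∨ p1) ∧ (p1 ∨ p1)) ∧ ((p1 ∨ p1) ∧ (p1 ∨ p1)))
  [∧I] p1 ⊢ ((p1 ∨ p1) ∧ (p1 ∨ p1))
    [∨I₂] p1 ⊢ (p1 ∨ p1)
      [Ax] p1 ⊢ p1
    [∨I₂] p1 ⊢ (p1 ∨ p1)
      [Ax] p1 ⊢ p1
  [∧I] p1 ⊢ ((p1 ∨ p1) ∧ (p1 ∨ p1))
    [∨I₂] p1 ⊢ (p1 ∨ p1)
      [Ax] p1 ⊢ p1
    [∨I₂] p1 ⊢ (p1 ∨ p1)
      [Ax] p1 ⊢ p1

Result: YES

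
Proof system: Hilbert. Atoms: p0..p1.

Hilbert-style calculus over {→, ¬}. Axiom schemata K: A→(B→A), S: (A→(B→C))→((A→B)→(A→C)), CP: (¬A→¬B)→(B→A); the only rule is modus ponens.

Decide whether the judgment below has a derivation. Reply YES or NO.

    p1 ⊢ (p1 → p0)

Search for a countermodel by truth-table:
  v=00: Γ:[p1=F] Δ:[(p1 → p0)=T] refutes=False
  v=01: Γ:[p1=T] Δ:[(p1 → p0)=F] refutes=True  ← countermodel

Result: NO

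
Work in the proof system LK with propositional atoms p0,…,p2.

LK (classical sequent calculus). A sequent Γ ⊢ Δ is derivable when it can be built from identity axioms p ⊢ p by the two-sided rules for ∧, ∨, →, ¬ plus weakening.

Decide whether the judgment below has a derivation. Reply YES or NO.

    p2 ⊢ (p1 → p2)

Proof tree:
[→R] p2 ⊢ (p1 → p2)
  [WL] p2, p1 ⊢ p2
    [Ax] p2 ⊢ p2

Result: YES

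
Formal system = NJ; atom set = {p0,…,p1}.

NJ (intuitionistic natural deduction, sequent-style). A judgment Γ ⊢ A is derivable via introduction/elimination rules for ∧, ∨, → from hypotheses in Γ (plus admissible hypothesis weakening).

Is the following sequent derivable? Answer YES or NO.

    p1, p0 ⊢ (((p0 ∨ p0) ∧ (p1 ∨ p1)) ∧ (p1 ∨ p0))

Derivation (root first):
[∧I] p1, p0 ⊢ (((p0 ∨ p0) ∧ (p1 ∨ p1)) ∧ (p1 ∨ p0))
  [∧I] p1, p0 ⊢ ((p0 ∨ p0) ∧ (p1 ∨ p1))
    [∨I₁] p0 ⊢ (p0 ∨ p0)
      [Ax] p0 ⊢ p0
    [∨I₂] p1 ⊢ (p1 ∨ p1)
      [Ax] p1 ⊢ p1
  [∨I₂] p0 ⊢ (p1 ∨ p0)
    [Ax] p0 ⊢ p0

Result: YES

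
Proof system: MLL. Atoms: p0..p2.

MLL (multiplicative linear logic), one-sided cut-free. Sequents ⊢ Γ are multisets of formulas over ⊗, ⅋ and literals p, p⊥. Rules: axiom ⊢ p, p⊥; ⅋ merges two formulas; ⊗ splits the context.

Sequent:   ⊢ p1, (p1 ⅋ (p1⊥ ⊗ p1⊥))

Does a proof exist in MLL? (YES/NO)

Derivation trace:
[⅋]  ⊢ p1, (p1 ⅋ (p1⊥ ⊗ p1⊥))
  [⊗]  ⊢ p1, p1, (p1⊥ ⊗ p1⊥)
    [Ax]  ⊢ p1, p1⊥
    [Ax]  ⊢ p1, p1⊥

Result: YES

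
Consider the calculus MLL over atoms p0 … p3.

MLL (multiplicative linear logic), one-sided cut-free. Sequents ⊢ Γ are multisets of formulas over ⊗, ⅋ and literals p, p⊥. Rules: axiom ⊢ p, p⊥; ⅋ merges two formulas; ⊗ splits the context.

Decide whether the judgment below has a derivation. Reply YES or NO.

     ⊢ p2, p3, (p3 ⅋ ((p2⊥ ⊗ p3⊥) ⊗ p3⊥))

Derivation (root first):
[⅋]  ⊢ p2, p3, (p3 ⅋ ((p2⊥ ⊗ p3⊥) ⊗ p3⊥))
  [⊗]  ⊢ p2, p3, p3, ((p2⊥ ⊗ p3⊥) ⊗ p3⊥)
    [⊗]  ⊢ p2, p3, (p2⊥ ⊗ p3⊥)
      [Ax]  ⊢ p2, p2⊥
      [Ax]  ⊢ p3, p3⊥
    [Ax]  ⊢ p3, p3⊥

Result: YES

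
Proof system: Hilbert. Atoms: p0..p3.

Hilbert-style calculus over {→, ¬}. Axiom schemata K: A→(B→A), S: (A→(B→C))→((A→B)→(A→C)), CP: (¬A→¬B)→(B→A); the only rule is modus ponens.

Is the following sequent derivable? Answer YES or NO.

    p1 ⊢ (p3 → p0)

Truth-table refutation:
  v=0000: Γ:[p1=F] Δ:[(p3 → p0)=T] refutes=False
  v=0001: Γ:[p1=F] Δ:[(p3 → p0)=F] refutes=False
  v=0010: Γ:[p1=F] Δ:[(p3 → p0)=T] refutes=False
  v=0011: Γ:[p1=F] Δ:[(p3 → p0)=F] refutes=False
  v=0100: Γ:[p1=T] Δ:[(p3 → p0)=T] refutes=False
  v=0101: Γ:[p1=T] Δ:[(p3 → p0)=F] refutes=True  ← countermodel

Result: NO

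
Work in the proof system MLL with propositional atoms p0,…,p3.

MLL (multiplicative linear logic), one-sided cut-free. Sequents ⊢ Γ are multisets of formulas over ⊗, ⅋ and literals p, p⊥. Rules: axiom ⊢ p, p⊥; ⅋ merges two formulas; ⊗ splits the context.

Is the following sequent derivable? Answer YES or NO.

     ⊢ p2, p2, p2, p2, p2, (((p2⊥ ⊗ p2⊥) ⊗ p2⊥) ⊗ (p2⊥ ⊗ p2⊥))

Proof tree:
[⊗]  ⊢ p2, p2, p2, p2, p2, (((p2⊥ ⊗ p2⊥) ⊗ p2⊥) ⊗ (p2⊥ ⊗ p2⊥))
  [⊗]  ⊢ p2, p2, p2, ((p2⊥ ⊗ p2⊥) ⊗ p2⊥)
    [⊗]  ⊢ p2, p2, (p2⊥ ⊗ p2⊥)
      [Ax]  ⊢ p2, p2⊥
      [Ax]  ⊢ p2, p2⊥
    [Ax]  ⊢ p2, p2⊥
  [⊗]  ⊢ p2, p2, (p2⊥ ⊗ p2⊥)
    [Ax]  ⊢ p2, p2⊥
    [Ax]  ⊢ p2, p2⊥

Result: YES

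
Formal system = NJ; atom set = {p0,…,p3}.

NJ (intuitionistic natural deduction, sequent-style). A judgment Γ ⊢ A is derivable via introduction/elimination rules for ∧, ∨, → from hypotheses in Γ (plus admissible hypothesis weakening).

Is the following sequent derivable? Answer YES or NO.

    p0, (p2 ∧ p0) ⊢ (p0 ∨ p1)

Proof tree:
[∨I₁] p0, (p2 ∧ p0) ⊢ (p0 ∨ p1)
  [Wk] p0, (p2 ∧ p0) ⊢ p0
    [Ax] p0 ⊢ p0

Result: YES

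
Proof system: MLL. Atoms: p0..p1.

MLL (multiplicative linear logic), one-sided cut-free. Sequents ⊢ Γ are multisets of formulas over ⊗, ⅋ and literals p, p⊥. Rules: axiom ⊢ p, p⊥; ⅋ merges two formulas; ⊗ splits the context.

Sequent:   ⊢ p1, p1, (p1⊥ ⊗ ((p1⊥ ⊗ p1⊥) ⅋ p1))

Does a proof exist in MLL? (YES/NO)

Derivation (root first):
[⊗]  ⊢ p1, p1, (p1⊥ ⊗ ((p1⊥ ⊗ p1⊥) ⅋ p1))
  [Ax]  ⊢ p1, p1⊥
  [⅋]  ⊢ p1, ((p1⊥ ⊗ p1⊥) ⅋ p1)
    [⊗]  ⊢ p1, p1, (p1⊥ ⊗ p1⊥)
      [Ax]  ⊢ p1, p1⊥
      [Ax]  ⊢ p1, p1⊥

Result: YES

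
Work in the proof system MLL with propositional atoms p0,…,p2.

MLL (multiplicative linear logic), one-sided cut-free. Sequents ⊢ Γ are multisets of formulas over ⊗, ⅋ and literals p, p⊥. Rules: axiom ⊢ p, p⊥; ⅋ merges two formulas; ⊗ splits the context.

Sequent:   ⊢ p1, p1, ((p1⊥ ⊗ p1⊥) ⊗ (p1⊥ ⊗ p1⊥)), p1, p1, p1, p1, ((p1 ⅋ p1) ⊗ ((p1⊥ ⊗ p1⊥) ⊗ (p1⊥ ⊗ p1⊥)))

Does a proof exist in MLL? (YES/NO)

Derivation trace:
[⊗]  ⊢ p1, p1, ((p1⊥ ⊗ p1⊥) ⊗ (p1⊥ ⊗ p1⊥)), p1, p1, p1, p1, ((p1 ⅋ p1) ⊗ ((p1⊥ ⊗ p1⊥) ⊗ (p1⊥ ⊗ p1⊥)))
  [⅋]  ⊢ p1, p1, ((p1⊥ ⊗ p1⊥) ⊗ (p1⊥ ⊗ p1⊥)), (p1 ⅋ p1)
    [⊗]  ⊢ p1, p1, p1, p1, ((p1⊥ ⊗ p1⊥) ⊗ (p1⊥ ⊗ p1⊥))
      [⊗]  ⊢ p1, p1, (p1⊥ ⊗ p1⊥)
        [Ax]  ⊢ p1, p1⊥
        [Ax]  ⊢ p1, p1⊥
      [⊗]  ⊢ p1, p1, (p1⊥ ⊗ p1⊥)
        [Ax]  ⊢ p1, p1⊥
        [Ax]  ⊢ p1, p1⊥
  [⊗]  ⊢ p1, p1, p1, p1, ((p1⊥ ⊗ p1⊥) ⊗ (p1⊥ ⊗ p1⊥))
    [⊗]  ⊢ p1, p1, (p1⊥ ⊗ p1⊥)
      [Ax]  ⊢ p1, p1⊥
      [Ax]  ⊢ p1, p1⊥
    [⊗]  ⊢ p1, p1, (p1⊥ ⊗ p1⊥)
      [Ax]  ⊢ p1, p1⊥
      [Ax]  ⊢ p1, p1⊥

Result: YES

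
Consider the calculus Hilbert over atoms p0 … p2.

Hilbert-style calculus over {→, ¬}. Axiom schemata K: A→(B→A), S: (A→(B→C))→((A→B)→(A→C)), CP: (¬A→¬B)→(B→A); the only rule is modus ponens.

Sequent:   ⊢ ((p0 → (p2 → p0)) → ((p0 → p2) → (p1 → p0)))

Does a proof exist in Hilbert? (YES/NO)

Enumerate valuations to refute Γ ⊢ Δ:
  v=000: Γ:[] Δ:[((p0 → (p2 → p0)) → ((p0 → p2) → (p1 → p0)))=T] refutes=False
  v=001: Γ:[] Δ:[((p0 → (p2 → p0)) → ((p0 → p2) → (p1 → p0)))=T] refutes=False
  v=010: Γ:[] Δ:[((p0 → (p2 → p0)) → ((p0 → p2) → (p1 → p0)))=F] refutes=True  ← countermodel

Result: NO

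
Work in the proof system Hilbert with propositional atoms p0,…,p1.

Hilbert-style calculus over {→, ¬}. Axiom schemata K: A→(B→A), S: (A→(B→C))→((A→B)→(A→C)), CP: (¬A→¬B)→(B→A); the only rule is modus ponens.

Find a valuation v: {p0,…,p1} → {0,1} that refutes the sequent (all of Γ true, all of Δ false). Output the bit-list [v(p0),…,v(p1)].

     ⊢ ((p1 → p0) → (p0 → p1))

Truth-table refutation:
  v=00: Γ:[] Δ:[((p1 → p0) → (p0 → p1))=T] refutes=False
  v=01: Γ:[] Δ:[((p1 → p0) → (p0 → p1))=T] refutes=False
  v=10: Γ:[] Δ:[((p1 → p0) → (p0 → p1))=F] refutes=True  ← countermodel

Result: [1, 0]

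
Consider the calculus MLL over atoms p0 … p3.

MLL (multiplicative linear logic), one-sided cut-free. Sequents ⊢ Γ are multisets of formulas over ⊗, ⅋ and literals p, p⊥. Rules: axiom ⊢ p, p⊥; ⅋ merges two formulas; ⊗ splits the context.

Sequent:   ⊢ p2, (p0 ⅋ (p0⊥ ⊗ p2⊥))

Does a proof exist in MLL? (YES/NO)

Proof tree:
[⅋]  ⊢ p2, (p0 ⅋ (p0⊥ ⊗ p2⊥))
  [⊗]  ⊢ p0, p2, (p0⊥ ⊗ p2⊥)
    [Ax]  ⊢ p0, p0⊥
    [Ax]  ⊢ p2, p2⊥

Result: YES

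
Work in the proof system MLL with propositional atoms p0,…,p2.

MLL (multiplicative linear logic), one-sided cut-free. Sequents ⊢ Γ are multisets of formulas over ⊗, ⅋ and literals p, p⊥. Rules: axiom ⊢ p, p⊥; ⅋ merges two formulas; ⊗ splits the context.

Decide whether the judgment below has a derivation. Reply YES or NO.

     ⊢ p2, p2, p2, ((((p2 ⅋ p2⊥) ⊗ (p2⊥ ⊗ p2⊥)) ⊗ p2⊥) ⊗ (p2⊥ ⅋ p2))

Derivation trace:
[⊗]  ⊢ p2, p2, p2, ((((p2 ⅋ p2⊥) ⊗ (p2⊥ ⊗ p2⊥)) ⊗ p2⊥) ⊗ (p2⊥ ⅋ p2))
  [⊗]  ⊢ p2, p2, p2, (((p2 ⅋ p2⊥) ⊗ (p2⊥ ⊗ p2⊥)) ⊗ p2⊥)
    [⊗]  ⊢ p2, p2, ((p2 ⅋ p2⊥) ⊗ (p2⊥ ⊗ p2⊥))
      [⅋]  ⊢ (p2 ⅋ p2⊥)
        [Ax]  ⊢ p2, p2⊥
      [⊗]  ⊢ p2, p2, (p2⊥ ⊗ p2⊥)
        [Ax]  ⊢ p2, p2⊥
        [Ax]  ⊢ p2, p2⊥
    [Ax]  ⊢ p2, p2⊥
  [⅋]  ⊢ (p2⊥ ⅋ p2)
    [Ax]  ⊢ p2, p2⊥

Result: YES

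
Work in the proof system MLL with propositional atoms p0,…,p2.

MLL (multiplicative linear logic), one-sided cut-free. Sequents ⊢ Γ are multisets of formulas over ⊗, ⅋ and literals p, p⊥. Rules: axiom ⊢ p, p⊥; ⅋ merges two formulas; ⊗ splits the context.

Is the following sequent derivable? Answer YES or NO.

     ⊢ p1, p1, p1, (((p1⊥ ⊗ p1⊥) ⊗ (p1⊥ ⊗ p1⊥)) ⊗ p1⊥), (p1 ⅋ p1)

Derivation (root first):
[⅋]  ⊢ p1, p1, p1, (((p1⊥ ⊗ p1⊥) ⊗ (p1⊥ ⊗ p1⊥)) ⊗ p1⊥), (p1 ⅋ p1)
  [⊗]  ⊢ p1, p1, p1, p1, p1, (((p1⊥ ⊗ p1⊥) ⊗ (p1⊥ ⊗ p1⊥)) ⊗ p1⊥)
    [⊗]  ⊢ p1, p1, p1, p1, ((p1⊥ ⊗ p1⊥) ⊗ (p1⊥ ⊗ p1⊥))
      [⊗]  ⊢ p1, p1, (p1⊥ ⊗ p1⊥)
        [Ax]  ⊢ p1, p1⊥
        [Ax]  ⊢ p1, p1⊥
      [⊗]  ⊢ p1, p1, (p1⊥ ⊗ p1⊥)
        [Ax]  ⊢ p1, p1⊥
        [Ax]  ⊢ p1, p1⊥
    [Ax]  ⊢ p1, p1⊥

Result: YES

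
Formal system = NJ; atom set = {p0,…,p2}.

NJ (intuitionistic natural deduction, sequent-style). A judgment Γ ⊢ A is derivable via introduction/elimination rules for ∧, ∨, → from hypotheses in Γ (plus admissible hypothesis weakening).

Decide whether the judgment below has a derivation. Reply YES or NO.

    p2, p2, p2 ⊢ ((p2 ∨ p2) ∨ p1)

Derivation trace:
[∨I₁] p2, p2, p2 ⊢ ((p2 ∨ p2) ∨ p1)
  [∨I₂] p2, p2, p2 ⊢ (p2 ∨ p2)
    [Wk] p2, p2, p2 ⊢ p2
      [Wk] p2, p2 ⊢ p2
        [Ax] p2 ⊢ p2

Result: YES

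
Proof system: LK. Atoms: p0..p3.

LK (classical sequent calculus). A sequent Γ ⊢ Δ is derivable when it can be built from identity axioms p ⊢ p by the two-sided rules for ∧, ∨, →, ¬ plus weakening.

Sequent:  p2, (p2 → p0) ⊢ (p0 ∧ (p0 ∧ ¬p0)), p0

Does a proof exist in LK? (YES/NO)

Proof tree:
[→L] p2, (p2 → p0) ⊢ (p0 ∧ (p0 ∧ ¬p0)), p0
  [Ax] p2 ⊢ p2
  [∧R] p0 ⊢ p0, (p0 ∧ (p0 ∧ ¬p0))
    [WR] p0 ⊢ p0, p0
      [Ax] p0 ⊢ p0
    [∧R] p0 ⊢ p0, (p0 ∧ ¬p0)
      [Ax] p0 ⊢ p0
      [¬R]  ⊢ p0, ¬p0
        [Ax] p0 ⊢ p0

Result: YES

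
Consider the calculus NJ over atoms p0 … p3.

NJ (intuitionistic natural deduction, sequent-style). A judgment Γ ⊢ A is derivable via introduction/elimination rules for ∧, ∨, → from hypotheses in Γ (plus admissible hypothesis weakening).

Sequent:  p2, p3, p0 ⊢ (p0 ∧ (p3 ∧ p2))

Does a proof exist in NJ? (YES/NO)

Derivation trace:
[∧I] p2, p3, p0 ⊢ (p0 ∧ (p3 ∧ p2))
  [Ax] p0 ⊢ p0
  [∧I] p2, p3 ⊢ (p3 ∧ p2)
    [Ax] p3 ⊢ p3
    [Ax] p2 ⊢ p2

Result: YES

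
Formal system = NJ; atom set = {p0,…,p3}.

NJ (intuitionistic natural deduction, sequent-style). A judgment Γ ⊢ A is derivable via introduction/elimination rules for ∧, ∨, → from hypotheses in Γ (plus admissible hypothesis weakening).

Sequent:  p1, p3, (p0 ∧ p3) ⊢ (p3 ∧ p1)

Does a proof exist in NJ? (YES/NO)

Derivation trace:
[Wk] p1, p3, (p0 ∧ p3) ⊢ (p3 ∧ p1)
  [∧I] p1, p3 ⊢ (p3 ∧ p1)
    [Ax] p3 ⊢ p3
    [Ax] p1 ⊢ p1

Result: YES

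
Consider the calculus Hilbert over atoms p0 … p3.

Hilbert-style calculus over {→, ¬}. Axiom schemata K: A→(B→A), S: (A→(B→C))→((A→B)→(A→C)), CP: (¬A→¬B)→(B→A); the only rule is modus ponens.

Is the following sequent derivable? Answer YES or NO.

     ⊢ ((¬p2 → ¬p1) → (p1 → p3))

Truth-table refutation:
  v=0000: Γ:[] Δ:[((¬p2 → ¬p1) → (p1 → p3))=T] refutes=False
  v=0001: Γ:[] Δ:[((¬p2 → ¬p1) → (p1 → p3))=T] refutes=False
  v=0010: Γ:[] Δ:[((¬p2 → ¬p1) → (p1 → p3))=T] refutes=False
  v=0011: Γ:[] Δ:[((¬p2 → ¬p1) → (p1 → p3))=T] refutes=False
  v=0100: Γ:[] Δ:[((¬p2 → ¬p1) → (p1 → p3))=T] refutes=False
  v=0101: Γ:[] Δ:[((¬p2 → ¬p1) → (p1 → p3))=T] refutes=False
  v=0110: Γ:[] Δ:[((¬p2 → ¬p1) → (p1 → p3))=F] refutes=True  ← countermodel

Result: NO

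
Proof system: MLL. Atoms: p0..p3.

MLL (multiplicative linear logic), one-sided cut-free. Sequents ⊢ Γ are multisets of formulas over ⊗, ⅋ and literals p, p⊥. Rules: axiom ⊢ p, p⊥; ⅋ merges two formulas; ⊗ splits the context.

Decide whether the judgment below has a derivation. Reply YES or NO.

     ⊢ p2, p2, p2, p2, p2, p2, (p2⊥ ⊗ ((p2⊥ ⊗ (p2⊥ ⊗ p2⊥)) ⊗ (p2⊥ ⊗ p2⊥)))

Derivation (root first):
[⊗]  ⊢ p2, p2, p2, p2, p2, p2, (p2⊥ ⊗ ((p2⊥ ⊗ (p2⊥ ⊗ p2⊥)) ⊗ (p2⊥ ⊗ p2⊥)))
  [Ax]  ⊢ p2, p2⊥
  [⊗]  ⊢ p2, p2, p2, p2, p2, ((p2⊥ ⊗ (p2⊥ ⊗ p2⊥)) ⊗ (p2⊥ ⊗ p2⊥))
    [⊗]  ⊢ p2, p2, p2, (p2⊥ ⊗ (p2⊥ ⊗ p2⊥))
      [Ax]  ⊢ p2, p2⊥
      [⊗]  ⊢ p2, p2, (p2⊥ ⊗ p2⊥)
        [Ax]  ⊢ p2, p2⊥
        [Ax]  ⊢ p2, p2⊥
    [⊗]  ⊢ p2, p2, (p2⊥ ⊗ p2⊥)
      [Ax]  ⊢ p2, p2⊥
      [Ax]  ⊢ p2, p2⊥

Result: YES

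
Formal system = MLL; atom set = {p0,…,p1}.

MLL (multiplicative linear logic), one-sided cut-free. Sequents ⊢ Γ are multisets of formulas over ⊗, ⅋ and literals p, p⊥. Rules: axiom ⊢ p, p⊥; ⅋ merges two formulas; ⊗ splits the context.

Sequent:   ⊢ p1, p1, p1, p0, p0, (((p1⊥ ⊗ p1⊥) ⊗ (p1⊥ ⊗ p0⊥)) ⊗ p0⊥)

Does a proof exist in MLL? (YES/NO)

Derivation trace:
[⊗]  ⊢ p1, p1, p1, p0, p0, (((p1⊥ ⊗ p1⊥) ⊗ (p1⊥ ⊗ p0⊥)) ⊗ p0⊥)
  [⊗]  ⊢ p1, p1, p1, p0, ((p1⊥ ⊗ p1⊥) ⊗ (p1⊥ ⊗ p0⊥))
    [⊗]  ⊢ p1, p1, (p1⊥ ⊗ p1⊥)
      [Ax]  ⊢ p1, p1⊥
      [Ax]  ⊢ p1, p1⊥
    [⊗]  ⊢ p1, p0, (p1⊥ ⊗ p0⊥)
      [Ax]  ⊢ p1, p1⊥
      [Ax]  ⊢ p0, p0⊥
  [Ax]  ⊢ p0, p0⊥

Result: YES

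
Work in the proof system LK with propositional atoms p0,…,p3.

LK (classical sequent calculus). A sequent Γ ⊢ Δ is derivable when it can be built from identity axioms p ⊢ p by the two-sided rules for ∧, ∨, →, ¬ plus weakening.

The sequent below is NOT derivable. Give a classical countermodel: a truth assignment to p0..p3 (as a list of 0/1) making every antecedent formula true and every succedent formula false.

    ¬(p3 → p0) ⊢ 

Enumerate valuations to refute Γ ⊢ Δ:
  v=0000: Γ:[¬(p3 → p0)=F] Δ:[] refutes=False
  v=0001: Γ:[¬(p3 → p0)=T] Δ:[] refutes=True  ← countermodel

Result: [0, 0, 0, 1]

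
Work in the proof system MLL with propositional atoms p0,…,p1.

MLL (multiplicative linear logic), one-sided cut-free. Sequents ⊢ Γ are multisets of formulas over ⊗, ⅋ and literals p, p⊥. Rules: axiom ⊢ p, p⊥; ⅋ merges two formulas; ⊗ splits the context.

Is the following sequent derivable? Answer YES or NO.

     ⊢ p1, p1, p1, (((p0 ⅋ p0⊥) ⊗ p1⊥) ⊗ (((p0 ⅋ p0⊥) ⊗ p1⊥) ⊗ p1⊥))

Proof tree:
[⊗]  ⊢ p1, p1, p1, (((p0 ⅋ p0⊥) ⊗ p1⊥) ⊗ (((p0 ⅋ p0⊥) ⊗ p1⊥) ⊗ p1⊥))
  [⊗]  ⊢ p1, ((p0 ⅋ p0⊥) ⊗ p1⊥)
    [⅋]  ⊢ (p0 ⅋ p0⊥)
      [Ax]  ⊢ p0, p0⊥
    [Ax]  ⊢ p1, p1⊥
  [⊗]  ⊢ p1, p1, (((p0 ⅋ p0⊥) ⊗ p1⊥) ⊗ p1⊥)
    [⊗]  ⊢ p1, ((p0 ⅋ p0⊥) ⊗ p1⊥)
      [⅋]  ⊢ (p0 ⅋ p0⊥)
        [Ax]  ⊢ p0, p0⊥
      [Ax]  ⊢ p1, p1⊥
    [Ax]  ⊢ p1, p1⊥

Result: YES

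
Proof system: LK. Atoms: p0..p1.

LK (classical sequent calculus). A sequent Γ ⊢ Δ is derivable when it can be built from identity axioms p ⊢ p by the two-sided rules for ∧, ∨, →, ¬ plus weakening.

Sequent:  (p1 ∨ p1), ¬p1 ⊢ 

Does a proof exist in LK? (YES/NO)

Derivation trace:
[¬L] (p1 ∨ p1), ¬p1 ⊢ 
  [∨L] (p1 ∨ p1) ⊢ p1
    [Ax] p1 ⊢ p1
    [Ax] p1 ⊢ p1

Result: YES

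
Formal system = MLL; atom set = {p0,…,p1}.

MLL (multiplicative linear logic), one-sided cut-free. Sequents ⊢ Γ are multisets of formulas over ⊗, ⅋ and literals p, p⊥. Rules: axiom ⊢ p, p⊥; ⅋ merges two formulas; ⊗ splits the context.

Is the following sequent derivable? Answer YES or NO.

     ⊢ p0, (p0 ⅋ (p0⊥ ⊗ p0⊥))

Proof tree:
[⅋]  ⊢ p0, (p0 ⅋ (p0⊥ ⊗ p0⊥))
  [⊗]  ⊢ p0, p0, (p0⊥ ⊗ p0⊥)
    [Ax]  ⊢ p0, p0⊥
    [Ax]  ⊢ p0, p0⊥

Result: YES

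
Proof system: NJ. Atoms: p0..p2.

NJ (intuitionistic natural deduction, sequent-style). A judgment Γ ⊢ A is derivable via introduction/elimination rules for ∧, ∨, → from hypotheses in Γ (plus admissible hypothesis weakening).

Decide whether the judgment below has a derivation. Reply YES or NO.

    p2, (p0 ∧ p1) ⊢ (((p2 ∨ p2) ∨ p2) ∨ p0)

Derivation trace:
[∨I₁] p2, (p0 ∧ p1) ⊢ (((p2 ∨ p2) ∨ p2) ∨ p0)
  [∨I₁] p2, (p0 ∧ p1) ⊢ ((p2 ∨ p2) ∨ p2)
    [Wk] p2, (p0 ∧ p1) ⊢ (p2 ∨ p2)
      [∨I₁] p2 ⊢ (p2 ∨ p2)
        [Ax] p2 ⊢ p2

Result: YES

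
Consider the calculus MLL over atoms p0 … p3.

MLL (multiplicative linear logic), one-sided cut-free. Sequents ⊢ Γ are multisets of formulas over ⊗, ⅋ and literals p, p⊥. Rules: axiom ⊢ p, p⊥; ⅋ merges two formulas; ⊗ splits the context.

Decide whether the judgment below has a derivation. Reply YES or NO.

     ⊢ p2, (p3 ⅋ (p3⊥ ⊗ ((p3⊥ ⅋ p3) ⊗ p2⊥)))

Proof tree:
[⅋]  ⊢ p2, (p3 ⅋ (p3⊥ ⊗ ((p3⊥ ⅋ p3) ⊗ p2⊥)))
  [⊗]  ⊢ p3, p2, (p3⊥ ⊗ ((p3⊥ ⅋ p3) ⊗ p2⊥))
    [Ax]  ⊢ p3, p3⊥
    [⊗]  ⊢ p2, ((p3⊥ ⅋ p3) ⊗ p2⊥)
      [⅋]  ⊢ (p3⊥ ⅋ p3)
        [Ax]  ⊢ p3, p3⊥
      [Ax]  ⊢ p2, p2⊥

Result: YES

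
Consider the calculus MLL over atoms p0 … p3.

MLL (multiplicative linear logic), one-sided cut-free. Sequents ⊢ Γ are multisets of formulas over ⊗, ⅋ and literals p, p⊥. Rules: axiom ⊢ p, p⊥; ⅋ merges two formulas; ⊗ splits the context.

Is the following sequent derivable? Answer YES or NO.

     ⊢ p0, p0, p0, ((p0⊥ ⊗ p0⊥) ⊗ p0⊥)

Derivation trace:
[⊗]  ⊢ p0, p0, p0, ((p0⊥ ⊗ p0⊥) ⊗ p0⊥)
  [⊗]  ⊢ p0, p0, (p0⊥ ⊗ p0⊥)
    [Ax]  ⊢ p0, p0⊥
    [Ax]  ⊢ p0, p0⊥
  [Ax]  ⊢ p0, p0⊥

Result: YES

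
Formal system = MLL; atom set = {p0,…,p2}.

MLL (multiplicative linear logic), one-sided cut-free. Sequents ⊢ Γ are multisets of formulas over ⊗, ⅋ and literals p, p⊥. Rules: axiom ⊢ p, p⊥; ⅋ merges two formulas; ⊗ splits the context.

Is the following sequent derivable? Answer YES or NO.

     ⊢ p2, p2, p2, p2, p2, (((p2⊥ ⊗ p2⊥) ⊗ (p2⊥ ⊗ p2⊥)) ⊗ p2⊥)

Proof tree:
[⊗]  ⊢ p2, p2, p2, p2, p2, (((p2⊥ ⊗ p2⊥) ⊗ (p2⊥ ⊗ p2⊥)) ⊗ p2⊥)
  [⊗]  ⊢ p2, p2, p2, p2, ((p2⊥ ⊗ p2⊥) ⊗ (p2⊥ ⊗ p2⊥))
    [⊗]  ⊢ p2, p2, (p2⊥ ⊗ p2⊥)
      [Ax]  ⊢ p2, p2⊥
      [Ax]  ⊢ p2, p2⊥
    [⊗]  ⊢ p2, p2, (p2⊥ ⊗ p2⊥)
      [Ax]  ⊢ p2, p2⊥
      [Ax]  ⊢ p2, p2⊥
  [Ax]  ⊢ p2, p2⊥

Result: YES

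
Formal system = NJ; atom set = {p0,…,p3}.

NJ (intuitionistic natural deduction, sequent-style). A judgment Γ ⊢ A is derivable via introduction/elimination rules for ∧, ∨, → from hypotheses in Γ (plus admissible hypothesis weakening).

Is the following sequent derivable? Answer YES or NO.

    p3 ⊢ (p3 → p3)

Derivation trace:
[Wk] p3 ⊢ (p3 → p3)
  [→I]  ⊢ (p3 → p3)
    [Ax] p3 ⊢ p3

Result: YES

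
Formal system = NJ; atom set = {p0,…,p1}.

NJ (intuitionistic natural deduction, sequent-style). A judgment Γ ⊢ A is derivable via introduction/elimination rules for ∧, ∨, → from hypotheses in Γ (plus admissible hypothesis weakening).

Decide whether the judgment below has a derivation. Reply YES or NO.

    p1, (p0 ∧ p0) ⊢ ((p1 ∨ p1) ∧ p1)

Proof tree:
[∧I] p1, (p0 ∧ p0) ⊢ ((p1 ∨ p1) ∧ p1)
  [∨I₂] p1 ⊢ (p1 ∨ p1)
    [Ax] p1 ⊢ p1
  [Wk] p1, (p0 ∧ p0) ⊢ p1
    [Ax] p1 ⊢ p1

Result: YES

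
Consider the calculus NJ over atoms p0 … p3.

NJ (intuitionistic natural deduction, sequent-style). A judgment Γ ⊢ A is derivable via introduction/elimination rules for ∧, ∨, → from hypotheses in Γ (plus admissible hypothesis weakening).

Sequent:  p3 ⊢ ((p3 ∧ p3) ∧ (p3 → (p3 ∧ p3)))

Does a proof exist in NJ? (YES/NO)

Derivation (root first):
[∧I] p3 ⊢ ((p3 ∧ p3) ∧ (p3 → (p3 ∧ p3)))
  [∧I] p3 ⊢ (p3 ∧ p3)
    [Ax] p3 ⊢ p3
    [Ax] p3 ⊢ p3
  [→I]  ⊢ (p3 → (p3 ∧ p3))
    [∧I] p3 ⊢ (p3 ∧ p3)
      [Ax] p3 ⊢ p3
      [Ax] p3 ⊢ p3

Result: YES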